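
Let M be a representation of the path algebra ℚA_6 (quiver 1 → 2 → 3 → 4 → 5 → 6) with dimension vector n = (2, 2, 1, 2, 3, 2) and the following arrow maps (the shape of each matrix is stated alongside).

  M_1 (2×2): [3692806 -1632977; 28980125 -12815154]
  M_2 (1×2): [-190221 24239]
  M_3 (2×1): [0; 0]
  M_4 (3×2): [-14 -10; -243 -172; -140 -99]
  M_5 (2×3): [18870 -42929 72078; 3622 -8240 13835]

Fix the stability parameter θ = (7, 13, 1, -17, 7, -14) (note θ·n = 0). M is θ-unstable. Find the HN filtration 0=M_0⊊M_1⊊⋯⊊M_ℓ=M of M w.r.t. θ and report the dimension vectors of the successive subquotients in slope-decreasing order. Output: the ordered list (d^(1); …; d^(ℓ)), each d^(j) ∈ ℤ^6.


Barcode: M ≅ I[1,2], I[1,3], I[4,6]^2, I[5,5]. HN layers by μ_θ (4 steps, strictly decreasing):
  μ^(1)=13; μ^(2)=7; μ^(3)=-7/2; μ^(4)=-17

((0, 1, 0, 0, 0, 0); (2, 1, 1, 0, 1, 0); (0, 0, 0, 0, 2, 2); (0, 0, 0, 2, 0, 0))


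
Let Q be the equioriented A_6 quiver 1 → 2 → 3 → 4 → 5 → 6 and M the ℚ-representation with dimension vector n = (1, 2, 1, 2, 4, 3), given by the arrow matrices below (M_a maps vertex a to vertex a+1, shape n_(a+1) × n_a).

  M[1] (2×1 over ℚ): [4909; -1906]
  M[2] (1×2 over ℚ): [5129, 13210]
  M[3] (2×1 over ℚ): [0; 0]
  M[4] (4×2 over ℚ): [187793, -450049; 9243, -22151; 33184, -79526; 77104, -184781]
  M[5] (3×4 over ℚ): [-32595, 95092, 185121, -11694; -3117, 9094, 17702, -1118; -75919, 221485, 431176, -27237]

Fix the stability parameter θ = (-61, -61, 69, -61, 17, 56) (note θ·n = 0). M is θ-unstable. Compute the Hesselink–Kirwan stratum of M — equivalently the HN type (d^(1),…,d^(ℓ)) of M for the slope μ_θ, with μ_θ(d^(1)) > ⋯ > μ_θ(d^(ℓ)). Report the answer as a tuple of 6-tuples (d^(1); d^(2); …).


Barcode: M ≅ I[1,3], I[2,2], I[4,6]^2, I[5,5], I[5,6]. HN layers by μ_θ (4 steps, strictly decreasing):
  μ^(1)=69; μ^(2)=56; μ^(3)=17; μ^(4)=-61

((0, 0, 1, 0, 0, 0); (0, 0, 0, 0, 0, 3); (0, 0, 0, 0, 4, 0); (1, 2, 0, 2, 0, 0))


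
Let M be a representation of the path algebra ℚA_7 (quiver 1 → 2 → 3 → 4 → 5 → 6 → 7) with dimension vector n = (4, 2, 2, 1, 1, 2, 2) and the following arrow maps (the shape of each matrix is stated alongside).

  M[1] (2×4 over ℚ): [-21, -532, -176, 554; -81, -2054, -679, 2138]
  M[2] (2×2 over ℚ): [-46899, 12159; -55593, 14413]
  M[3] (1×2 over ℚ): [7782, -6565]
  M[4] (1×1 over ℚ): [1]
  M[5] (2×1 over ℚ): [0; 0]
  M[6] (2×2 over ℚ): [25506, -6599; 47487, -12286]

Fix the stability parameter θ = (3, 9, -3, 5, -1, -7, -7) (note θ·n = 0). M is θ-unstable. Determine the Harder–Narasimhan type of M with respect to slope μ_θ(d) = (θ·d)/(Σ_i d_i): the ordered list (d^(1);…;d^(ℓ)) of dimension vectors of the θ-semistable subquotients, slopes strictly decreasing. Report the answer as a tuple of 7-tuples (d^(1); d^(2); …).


Interval decomposition of M: I[1,1]^2, I[1,2], I[1,5], I[3,3], I[6,7]^2.
HN type (ℓ=5): μ^(1)=9; μ^(2)=3; μ^(3)=13/5; μ^(4)=-3; μ^(5)=-7

((0, 1, 0, 0, 0, 0, 0); (3, 0, 0, 0, 0, 0, 0); (1, 1, 1, 1, 1, 0, 0); (0, 0, 1, 0, 0, 0, 0); (0, 0, 0, 0, 0, 2, 2))


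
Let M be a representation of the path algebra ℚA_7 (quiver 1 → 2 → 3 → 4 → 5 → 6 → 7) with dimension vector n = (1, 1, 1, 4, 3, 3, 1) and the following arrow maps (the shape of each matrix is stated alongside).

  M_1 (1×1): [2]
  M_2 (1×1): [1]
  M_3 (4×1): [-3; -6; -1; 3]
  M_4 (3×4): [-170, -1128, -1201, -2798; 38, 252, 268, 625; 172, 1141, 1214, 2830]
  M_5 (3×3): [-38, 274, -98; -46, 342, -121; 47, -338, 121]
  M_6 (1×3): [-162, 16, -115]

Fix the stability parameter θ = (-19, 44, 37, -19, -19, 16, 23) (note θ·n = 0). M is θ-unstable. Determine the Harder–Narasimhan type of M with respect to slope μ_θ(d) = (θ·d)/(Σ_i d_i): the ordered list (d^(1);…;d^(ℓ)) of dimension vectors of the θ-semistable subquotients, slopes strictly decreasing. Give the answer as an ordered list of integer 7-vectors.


Barcode: M ≅ I[1,7], I[4,4], I[4,6]^2. HN layers by μ_θ (4 steps, strictly decreasing):
  μ^(1)=23; μ^(2)=16; μ^(3)=43/4; μ^(4)=-19

((0, 0, 0, 0, 0, 0, 1); (0, 0, 0, 0, 0, 3, 0); (0, 1, 1, 1, 1, 0, 0); (1, 0, 0, 3, 2, 0, 0))


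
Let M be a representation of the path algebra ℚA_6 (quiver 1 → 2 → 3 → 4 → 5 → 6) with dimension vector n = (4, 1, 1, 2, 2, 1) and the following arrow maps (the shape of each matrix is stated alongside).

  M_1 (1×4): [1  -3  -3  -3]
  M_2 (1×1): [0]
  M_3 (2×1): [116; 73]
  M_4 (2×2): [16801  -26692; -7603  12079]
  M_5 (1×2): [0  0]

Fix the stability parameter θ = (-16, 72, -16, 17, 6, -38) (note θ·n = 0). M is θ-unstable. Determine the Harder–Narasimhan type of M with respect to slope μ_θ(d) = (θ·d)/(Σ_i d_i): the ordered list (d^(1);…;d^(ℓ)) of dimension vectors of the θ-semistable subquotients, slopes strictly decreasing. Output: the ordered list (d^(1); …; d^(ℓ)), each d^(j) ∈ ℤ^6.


Interval decomposition of M: I[1,1]^3, I[1,2], I[3,5], I[4,5], I[6,6].
HN type (ℓ=4): μ^(1)=72; μ^(2)=23/2; μ^(3)=-16; μ^(4)=-38

((0, 1, 0, 0, 0, 0); (0, 0, 0, 2, 2, 0); (4, 0, 1, 0, 0, 0); (0, 0, 0, 0, 0, 1))


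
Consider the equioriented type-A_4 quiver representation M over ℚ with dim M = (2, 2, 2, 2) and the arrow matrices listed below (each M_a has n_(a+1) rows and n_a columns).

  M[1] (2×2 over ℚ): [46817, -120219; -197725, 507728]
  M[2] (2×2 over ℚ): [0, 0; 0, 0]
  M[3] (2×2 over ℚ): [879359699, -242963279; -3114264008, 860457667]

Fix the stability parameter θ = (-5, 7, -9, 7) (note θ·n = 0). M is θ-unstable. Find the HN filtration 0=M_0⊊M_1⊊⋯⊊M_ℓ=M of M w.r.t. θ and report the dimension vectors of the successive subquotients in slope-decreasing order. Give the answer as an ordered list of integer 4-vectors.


Via rank(M_{q-1}∘⋯∘M_p): M ≅ I[1,2]^2, I[3,4]^2.
μ_θ-semistable layers: μ^(1)=7; μ^(2)=-5; μ^(3)=-9

((0, 2, 0, 2); (2, 0, 0, 0); (0, 0, 2, 0))


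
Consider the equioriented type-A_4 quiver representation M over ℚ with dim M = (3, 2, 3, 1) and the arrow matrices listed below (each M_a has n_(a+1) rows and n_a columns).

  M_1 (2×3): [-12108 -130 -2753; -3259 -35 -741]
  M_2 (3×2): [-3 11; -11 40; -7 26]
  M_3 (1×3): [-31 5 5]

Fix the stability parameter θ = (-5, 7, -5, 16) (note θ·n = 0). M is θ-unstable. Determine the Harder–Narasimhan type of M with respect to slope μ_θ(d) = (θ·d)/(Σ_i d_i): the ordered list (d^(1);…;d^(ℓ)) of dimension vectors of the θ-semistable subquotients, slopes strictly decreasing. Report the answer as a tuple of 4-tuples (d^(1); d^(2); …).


Barcode: M ≅ I[1,1], I[1,3], I[1,4], I[3,3]. HN layers by μ_θ (3 steps, strictly decreasing):
  μ^(1)=16; μ^(2)=1; μ^(3)=-5

((0, 0, 0, 1); (0, 2, 2, 0); (3, 0, 1, 0))


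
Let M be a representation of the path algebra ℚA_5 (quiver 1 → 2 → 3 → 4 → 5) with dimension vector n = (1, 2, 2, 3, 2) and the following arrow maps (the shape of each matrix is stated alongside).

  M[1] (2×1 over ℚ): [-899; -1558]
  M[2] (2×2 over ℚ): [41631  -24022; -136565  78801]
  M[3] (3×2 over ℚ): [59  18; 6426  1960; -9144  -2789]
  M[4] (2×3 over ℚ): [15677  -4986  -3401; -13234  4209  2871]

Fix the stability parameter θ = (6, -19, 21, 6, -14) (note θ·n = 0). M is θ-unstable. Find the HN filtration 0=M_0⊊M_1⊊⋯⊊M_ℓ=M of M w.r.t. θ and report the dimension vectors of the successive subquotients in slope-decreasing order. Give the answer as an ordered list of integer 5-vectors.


Via rank(M_{q-1}∘⋯∘M_p): M ≅ I[1,5], I[2,5], I[4,4].
μ_θ-semistable layers: μ^(1)=6; μ^(2)=13/3; μ^(3)=-13/2; μ^(4)=-19

((0, 0, 0, 1, 0); (0, 0, 2, 2, 2); (1, 1, 0, 0, 0); (0, 1, 0, 0, 0))


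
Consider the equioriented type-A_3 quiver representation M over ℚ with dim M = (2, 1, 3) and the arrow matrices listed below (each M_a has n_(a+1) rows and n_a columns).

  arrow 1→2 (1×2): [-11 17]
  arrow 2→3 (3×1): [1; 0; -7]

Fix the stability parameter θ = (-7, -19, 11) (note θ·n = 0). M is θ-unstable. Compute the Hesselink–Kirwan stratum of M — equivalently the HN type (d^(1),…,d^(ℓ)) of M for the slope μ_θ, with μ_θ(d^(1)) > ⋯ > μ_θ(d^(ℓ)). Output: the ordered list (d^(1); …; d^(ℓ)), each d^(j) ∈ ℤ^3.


Via rank(M_{q-1}∘⋯∘M_p): M ≅ I[1,1], I[1,3], I[3,3]^2.
μ_θ-semistable layers: μ^(1)=11; μ^(2)=-7; μ^(3)=-13

((0, 0, 3); (1, 0, 0); (1, 1, 0))


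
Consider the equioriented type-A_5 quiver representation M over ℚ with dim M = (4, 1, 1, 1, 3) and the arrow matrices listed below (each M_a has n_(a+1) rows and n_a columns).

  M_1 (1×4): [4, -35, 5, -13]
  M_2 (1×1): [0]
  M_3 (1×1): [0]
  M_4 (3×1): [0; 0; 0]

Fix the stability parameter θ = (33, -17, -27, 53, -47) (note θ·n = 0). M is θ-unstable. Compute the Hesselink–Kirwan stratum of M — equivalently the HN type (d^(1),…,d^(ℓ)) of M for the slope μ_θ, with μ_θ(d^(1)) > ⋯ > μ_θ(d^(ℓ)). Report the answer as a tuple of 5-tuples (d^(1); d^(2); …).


Interval decomposition of M: I[1,1]^3, I[1,2], I[3,3], I[4,4], I[5,5]^3.
HN type (ℓ=5): μ^(1)=53; μ^(2)=33; μ^(3)=8; μ^(4)=-27; μ^(5)=-47

((0, 0, 0, 1, 0); (3, 0, 0, 0, 0); (1, 1, 0, 0, 0); (0, 0, 1, 0, 0); (0, 0, 0, 0, 3))


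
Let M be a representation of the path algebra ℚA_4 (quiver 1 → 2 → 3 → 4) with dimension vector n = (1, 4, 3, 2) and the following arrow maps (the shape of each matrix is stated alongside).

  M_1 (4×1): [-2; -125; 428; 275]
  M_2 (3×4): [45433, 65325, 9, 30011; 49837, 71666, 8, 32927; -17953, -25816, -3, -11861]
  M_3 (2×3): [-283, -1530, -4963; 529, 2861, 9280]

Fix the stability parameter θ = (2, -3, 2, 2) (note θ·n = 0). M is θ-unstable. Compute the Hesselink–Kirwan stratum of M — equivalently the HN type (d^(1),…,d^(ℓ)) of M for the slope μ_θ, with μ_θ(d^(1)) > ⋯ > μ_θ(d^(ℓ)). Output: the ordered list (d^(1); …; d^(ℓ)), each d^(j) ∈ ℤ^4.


Via rank(M_{q-1}∘⋯∘M_p): M ≅ I[1,4], I[2,2], I[2,3], I[2,4].
μ_θ-semistable layers: μ^(1)=2; μ^(2)=-1/2; μ^(3)=-3

((0, 0, 3, 2); (1, 1, 0, 0); (0, 3, 0, 0))


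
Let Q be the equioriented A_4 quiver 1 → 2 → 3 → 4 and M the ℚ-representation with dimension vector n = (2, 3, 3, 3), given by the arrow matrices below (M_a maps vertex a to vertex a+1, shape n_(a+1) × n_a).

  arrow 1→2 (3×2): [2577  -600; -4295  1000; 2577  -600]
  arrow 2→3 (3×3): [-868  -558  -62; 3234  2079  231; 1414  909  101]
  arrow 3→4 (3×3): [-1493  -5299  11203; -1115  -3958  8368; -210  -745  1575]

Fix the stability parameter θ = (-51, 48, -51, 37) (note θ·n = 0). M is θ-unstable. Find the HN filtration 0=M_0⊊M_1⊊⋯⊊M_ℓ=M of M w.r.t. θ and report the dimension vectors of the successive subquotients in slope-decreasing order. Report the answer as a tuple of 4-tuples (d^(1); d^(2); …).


Via rank(M_{q-1}∘⋯∘M_p): M ≅ I[1,1], I[1,2], I[2,2], I[2,3], I[3,4]^2, I[4,4].
μ_θ-semistable layers: μ^(1)=48; μ^(2)=37; μ^(3)=-3/2; μ^(4)=-51

((0, 2, 0, 0); (0, 0, 0, 3); (0, 1, 1, 0); (2, 0, 2, 0))


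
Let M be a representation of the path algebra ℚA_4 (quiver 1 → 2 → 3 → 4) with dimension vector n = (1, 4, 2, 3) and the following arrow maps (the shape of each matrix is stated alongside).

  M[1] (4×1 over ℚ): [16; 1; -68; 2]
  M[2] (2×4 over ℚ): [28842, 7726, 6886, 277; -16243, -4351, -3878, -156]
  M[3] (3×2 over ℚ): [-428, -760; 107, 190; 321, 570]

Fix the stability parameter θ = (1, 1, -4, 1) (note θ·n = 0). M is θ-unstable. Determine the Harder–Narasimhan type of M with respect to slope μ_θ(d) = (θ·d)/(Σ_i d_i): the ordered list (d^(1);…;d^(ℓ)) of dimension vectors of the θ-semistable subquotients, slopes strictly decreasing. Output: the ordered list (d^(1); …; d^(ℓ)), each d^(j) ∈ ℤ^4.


Via rank(M_{q-1}∘⋯∘M_p): M ≅ I[1,4], I[2,2]^2, I[2,3], I[4,4]^2.
μ_θ-semistable layers: μ^(1)=1; μ^(2)=-2/3; μ^(3)=-3/2

((0, 2, 0, 3); (1, 1, 1, 0); (0, 1, 1, 0))


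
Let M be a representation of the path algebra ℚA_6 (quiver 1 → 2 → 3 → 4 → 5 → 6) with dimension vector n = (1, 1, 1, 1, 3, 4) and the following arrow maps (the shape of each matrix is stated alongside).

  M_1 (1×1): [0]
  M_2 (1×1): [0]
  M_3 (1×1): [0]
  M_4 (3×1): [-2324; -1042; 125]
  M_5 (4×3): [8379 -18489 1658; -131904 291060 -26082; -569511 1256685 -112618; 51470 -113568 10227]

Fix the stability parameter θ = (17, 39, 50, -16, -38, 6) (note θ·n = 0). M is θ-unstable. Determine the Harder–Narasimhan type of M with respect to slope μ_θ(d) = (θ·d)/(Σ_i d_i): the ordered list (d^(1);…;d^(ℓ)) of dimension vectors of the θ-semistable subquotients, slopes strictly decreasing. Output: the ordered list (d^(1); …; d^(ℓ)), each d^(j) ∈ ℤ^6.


Barcode: M ≅ I[1,1], I[2,2], I[3,3], I[4,6], I[5,5], I[5,6], I[6,6]^2. HN layers by μ_θ (6 steps, strictly decreasing):
  μ^(1)=50; μ^(2)=39; μ^(3)=17; μ^(4)=6; μ^(5)=-27; μ^(6)=-38

((0, 0, 1, 0, 0, 0); (0, 1, 0, 0, 0, 0); (1, 0, 0, 0, 0, 0); (0, 0, 0, 0, 0, 4); (0, 0, 0, 1, 1, 0); (0, 0, 0, 0, 2, 0))


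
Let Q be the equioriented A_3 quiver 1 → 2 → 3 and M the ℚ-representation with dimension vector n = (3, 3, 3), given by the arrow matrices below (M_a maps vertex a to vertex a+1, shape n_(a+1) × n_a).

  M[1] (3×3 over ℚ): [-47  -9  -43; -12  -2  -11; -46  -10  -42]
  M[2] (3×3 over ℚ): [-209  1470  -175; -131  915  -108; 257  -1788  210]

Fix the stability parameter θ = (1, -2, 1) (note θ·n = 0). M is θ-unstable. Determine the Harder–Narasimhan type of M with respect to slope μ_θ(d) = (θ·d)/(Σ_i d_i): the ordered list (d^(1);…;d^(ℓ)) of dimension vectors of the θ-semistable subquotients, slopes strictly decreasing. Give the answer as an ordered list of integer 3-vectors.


Barcode: M ≅ I[1,1], I[1,3]^2, I[2,3]. HN layers by μ_θ (3 steps, strictly decreasing):
  μ^(1)=1; μ^(2)=-1/2; μ^(3)=-2

((1, 0, 3); (2, 2, 0); (0, 1, 0))


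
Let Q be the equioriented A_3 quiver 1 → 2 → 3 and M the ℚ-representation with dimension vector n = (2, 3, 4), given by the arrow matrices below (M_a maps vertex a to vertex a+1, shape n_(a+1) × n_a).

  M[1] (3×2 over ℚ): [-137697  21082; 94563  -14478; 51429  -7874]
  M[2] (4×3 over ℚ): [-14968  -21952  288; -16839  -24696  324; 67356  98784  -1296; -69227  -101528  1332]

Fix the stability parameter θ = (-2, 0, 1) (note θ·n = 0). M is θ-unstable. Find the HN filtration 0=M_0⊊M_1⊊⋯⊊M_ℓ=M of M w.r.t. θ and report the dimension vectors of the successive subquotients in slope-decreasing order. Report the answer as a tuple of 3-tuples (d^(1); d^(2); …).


Barcode: M ≅ I[1,1], I[1,3], I[2,2]^2, I[3,3]^3. HN layers by μ_θ (3 steps, strictly decreasing):
  μ^(1)=1; μ^(2)=0; μ^(3)=-2

((0, 0, 4); (0, 3, 0); (2, 0, 0))


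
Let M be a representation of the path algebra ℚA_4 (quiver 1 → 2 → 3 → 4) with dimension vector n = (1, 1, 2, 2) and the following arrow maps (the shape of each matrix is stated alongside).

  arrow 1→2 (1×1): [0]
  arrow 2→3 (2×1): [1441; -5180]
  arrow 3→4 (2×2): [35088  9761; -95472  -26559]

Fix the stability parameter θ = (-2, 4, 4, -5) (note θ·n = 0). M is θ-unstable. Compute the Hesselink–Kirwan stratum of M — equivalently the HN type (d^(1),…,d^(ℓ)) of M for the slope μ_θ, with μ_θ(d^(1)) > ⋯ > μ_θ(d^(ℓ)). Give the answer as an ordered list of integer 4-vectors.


Via rank(M_{q-1}∘⋯∘M_p): M ≅ I[1,1], I[2,4], I[3,3], I[4,4].
μ_θ-semistable layers: μ^(1)=4; μ^(2)=1; μ^(3)=-2; μ^(4)=-5

((0, 0, 1, 0); (0, 1, 1, 1); (1, 0, 0, 0); (0, 0, 0, 1))


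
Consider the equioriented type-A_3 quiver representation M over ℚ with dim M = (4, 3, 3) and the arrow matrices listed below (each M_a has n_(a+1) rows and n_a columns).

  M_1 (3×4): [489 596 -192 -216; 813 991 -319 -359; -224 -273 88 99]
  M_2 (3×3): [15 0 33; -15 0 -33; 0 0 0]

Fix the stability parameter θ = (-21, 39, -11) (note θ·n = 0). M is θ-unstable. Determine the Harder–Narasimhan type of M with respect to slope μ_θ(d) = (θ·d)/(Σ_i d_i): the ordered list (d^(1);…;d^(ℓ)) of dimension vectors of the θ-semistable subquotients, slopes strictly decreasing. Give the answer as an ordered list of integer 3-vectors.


Via rank(M_{q-1}∘⋯∘M_p): M ≅ I[1,1], I[1,2]^2, I[1,3], I[3,3]^2.
μ_θ-semistable layers: μ^(1)=39; μ^(2)=14; μ^(3)=-11; μ^(4)=-21

((0, 2, 0); (0, 1, 1); (0, 0, 2); (4, 0, 0))


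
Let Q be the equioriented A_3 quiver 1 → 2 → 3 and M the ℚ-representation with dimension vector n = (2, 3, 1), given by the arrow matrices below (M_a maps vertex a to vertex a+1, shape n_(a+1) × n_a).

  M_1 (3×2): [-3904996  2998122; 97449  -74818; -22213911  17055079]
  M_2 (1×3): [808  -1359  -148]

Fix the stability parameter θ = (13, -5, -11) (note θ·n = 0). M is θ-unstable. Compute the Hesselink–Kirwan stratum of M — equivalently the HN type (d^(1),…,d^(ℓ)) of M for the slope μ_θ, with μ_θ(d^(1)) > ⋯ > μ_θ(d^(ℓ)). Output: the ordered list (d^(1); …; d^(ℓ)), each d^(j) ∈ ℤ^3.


Interval decomposition of M: I[1,2], I[1,3], I[2,2].
HN type (ℓ=3): μ^(1)=4; μ^(2)=-1; μ^(3)=-5

((1, 1, 0); (1, 1, 1); (0, 1, 0))


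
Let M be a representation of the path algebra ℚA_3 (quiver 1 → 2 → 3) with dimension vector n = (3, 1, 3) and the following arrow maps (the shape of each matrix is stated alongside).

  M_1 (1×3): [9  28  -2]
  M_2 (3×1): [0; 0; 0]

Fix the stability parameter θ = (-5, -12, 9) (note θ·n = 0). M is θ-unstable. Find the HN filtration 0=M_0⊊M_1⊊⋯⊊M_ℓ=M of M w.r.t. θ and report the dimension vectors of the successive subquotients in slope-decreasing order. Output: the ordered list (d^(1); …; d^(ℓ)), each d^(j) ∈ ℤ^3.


Interval decomposition of M: I[1,1]^2, I[1,2], I[3,3]^3.
HN type (ℓ=3): μ^(1)=9; μ^(2)=-5; μ^(3)=-17/2

((0, 0, 3); (2, 0, 0); (1, 1, 0))


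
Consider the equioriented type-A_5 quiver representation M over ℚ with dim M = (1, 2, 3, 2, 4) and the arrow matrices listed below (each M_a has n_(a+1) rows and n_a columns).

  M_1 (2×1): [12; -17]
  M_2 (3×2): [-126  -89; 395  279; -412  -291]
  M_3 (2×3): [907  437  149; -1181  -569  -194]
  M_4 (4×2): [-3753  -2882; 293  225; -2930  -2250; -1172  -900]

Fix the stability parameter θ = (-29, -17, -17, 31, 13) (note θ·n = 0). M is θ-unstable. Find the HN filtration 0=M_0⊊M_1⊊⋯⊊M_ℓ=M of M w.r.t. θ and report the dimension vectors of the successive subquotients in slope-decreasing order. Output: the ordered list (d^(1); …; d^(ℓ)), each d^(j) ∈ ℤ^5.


Barcode: M ≅ I[1,5], I[2,5], I[3,3], I[5,5]^2. HN layers by μ_θ (4 steps, strictly decreasing):
  μ^(1)=22; μ^(2)=13; μ^(3)=-17; μ^(4)=-29

((0, 0, 0, 2, 2); (0, 0, 0, 0, 2); (0, 2, 3, 0, 0); (1, 0, 0, 0, 0))


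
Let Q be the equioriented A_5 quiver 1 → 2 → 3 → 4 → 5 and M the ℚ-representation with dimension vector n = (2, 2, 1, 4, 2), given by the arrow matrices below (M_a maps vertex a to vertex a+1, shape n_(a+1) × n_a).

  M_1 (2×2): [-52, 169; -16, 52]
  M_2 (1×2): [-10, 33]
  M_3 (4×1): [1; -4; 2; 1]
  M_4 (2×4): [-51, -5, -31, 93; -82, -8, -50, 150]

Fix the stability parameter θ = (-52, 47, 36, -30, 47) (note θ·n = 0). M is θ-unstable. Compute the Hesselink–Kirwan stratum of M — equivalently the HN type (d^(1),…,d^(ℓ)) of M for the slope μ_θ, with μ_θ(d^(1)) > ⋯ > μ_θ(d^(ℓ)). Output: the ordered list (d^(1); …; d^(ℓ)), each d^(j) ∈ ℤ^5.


Via rank(M_{q-1}∘⋯∘M_p): M ≅ I[1,1], I[1,4], I[2,2], I[4,4], I[4,5]^2.
μ_θ-semistable layers: μ^(1)=47; μ^(2)=53/3; μ^(3)=-30; μ^(4)=-52

((0, 1, 0, 0, 2); (0, 1, 1, 1, 0); (0, 0, 0, 3, 0); (2, 0, 0, 0, 0))


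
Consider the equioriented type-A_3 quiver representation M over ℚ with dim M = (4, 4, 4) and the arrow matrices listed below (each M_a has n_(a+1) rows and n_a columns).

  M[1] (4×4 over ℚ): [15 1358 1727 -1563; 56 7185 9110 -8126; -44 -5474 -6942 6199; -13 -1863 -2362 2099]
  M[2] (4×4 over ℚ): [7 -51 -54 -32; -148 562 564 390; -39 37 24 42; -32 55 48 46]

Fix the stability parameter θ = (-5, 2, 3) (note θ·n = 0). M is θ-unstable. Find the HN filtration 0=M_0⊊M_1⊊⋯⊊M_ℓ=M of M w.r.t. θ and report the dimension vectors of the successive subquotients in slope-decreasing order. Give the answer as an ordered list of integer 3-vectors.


Via rank(M_{q-1}∘⋯∘M_p): M ≅ I[1,3]^4.
μ_θ-semistable layers: μ^(1)=3; μ^(2)=2; μ^(3)=-5

((0, 0, 4); (0, 4, 0); (4, 0, 0))


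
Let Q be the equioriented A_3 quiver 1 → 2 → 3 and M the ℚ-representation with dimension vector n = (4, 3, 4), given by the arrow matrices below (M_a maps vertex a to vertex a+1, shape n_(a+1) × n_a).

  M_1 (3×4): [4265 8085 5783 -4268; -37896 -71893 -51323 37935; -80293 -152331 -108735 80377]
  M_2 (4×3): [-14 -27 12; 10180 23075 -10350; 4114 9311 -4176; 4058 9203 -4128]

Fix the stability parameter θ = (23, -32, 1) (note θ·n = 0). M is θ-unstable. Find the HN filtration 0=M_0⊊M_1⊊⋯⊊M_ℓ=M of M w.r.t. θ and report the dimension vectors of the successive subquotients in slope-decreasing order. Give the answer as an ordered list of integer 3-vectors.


Barcode: M ≅ I[1,1], I[1,2], I[1,3]^2, I[3,3]^2. HN layers by μ_θ (3 steps, strictly decreasing):
  μ^(1)=23; μ^(2)=1; μ^(3)=-9/2

((1, 0, 0); (0, 0, 4); (3, 3, 0))


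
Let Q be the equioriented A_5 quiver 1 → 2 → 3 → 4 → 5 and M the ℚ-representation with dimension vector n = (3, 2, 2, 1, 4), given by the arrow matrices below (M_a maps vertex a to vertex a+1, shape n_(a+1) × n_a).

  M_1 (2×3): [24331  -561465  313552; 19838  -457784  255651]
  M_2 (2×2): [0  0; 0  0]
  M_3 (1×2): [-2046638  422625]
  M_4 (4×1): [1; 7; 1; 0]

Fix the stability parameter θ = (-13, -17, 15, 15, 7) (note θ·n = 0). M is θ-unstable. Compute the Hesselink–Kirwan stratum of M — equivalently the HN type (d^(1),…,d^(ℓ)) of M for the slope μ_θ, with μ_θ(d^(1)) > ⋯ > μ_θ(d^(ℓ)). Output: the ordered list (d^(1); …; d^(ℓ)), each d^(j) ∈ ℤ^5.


Via rank(M_{q-1}∘⋯∘M_p): M ≅ I[1,1], I[1,2]^2, I[3,3], I[3,5], I[5,5]^3.
μ_θ-semistable layers: μ^(1)=15; μ^(2)=37/3; μ^(3)=7; μ^(4)=-13; μ^(5)=-15

((0, 0, 1, 0, 0); (0, 0, 1, 1, 1); (0, 0, 0, 0, 3); (1, 0, 0, 0, 0); (2, 2, 0, 0, 0))


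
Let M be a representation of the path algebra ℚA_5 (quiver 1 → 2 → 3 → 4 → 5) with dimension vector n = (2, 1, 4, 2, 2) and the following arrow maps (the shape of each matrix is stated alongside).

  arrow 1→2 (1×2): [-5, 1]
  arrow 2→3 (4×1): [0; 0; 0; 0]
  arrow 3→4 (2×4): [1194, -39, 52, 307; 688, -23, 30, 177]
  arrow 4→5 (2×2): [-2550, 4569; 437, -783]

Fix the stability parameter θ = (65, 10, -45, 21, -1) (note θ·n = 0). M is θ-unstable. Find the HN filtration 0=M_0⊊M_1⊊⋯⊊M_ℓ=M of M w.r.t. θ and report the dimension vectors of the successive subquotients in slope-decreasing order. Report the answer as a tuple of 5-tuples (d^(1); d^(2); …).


Barcode: M ≅ I[1,1], I[1,2], I[3,3]^2, I[3,5]^2. HN layers by μ_θ (4 steps, strictly decreasing):
  μ^(1)=65; μ^(2)=75/2; μ^(3)=10; μ^(4)=-45

((1, 0, 0, 0, 0); (1, 1, 0, 0, 0); (0, 0, 0, 2, 2); (0, 0, 4, 0, 0))


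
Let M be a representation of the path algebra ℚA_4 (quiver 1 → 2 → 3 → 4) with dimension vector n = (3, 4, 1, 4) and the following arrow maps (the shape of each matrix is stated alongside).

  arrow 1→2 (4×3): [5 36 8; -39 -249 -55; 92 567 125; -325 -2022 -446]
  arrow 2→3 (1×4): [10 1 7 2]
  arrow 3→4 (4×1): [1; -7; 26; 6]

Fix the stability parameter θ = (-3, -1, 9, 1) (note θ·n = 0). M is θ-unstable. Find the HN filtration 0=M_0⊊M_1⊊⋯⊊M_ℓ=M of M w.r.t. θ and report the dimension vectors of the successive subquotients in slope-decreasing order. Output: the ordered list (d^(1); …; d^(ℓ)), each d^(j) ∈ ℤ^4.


Interval decomposition of M: I[1,1], I[1,2], I[1,4], I[2,2]^2, I[4,4]^3.
HN type (ℓ=4): μ^(1)=5; μ^(2)=1; μ^(3)=-1; μ^(4)=-3

((0, 0, 1, 1); (0, 0, 0, 3); (0, 4, 0, 0); (3, 0, 0, 0))


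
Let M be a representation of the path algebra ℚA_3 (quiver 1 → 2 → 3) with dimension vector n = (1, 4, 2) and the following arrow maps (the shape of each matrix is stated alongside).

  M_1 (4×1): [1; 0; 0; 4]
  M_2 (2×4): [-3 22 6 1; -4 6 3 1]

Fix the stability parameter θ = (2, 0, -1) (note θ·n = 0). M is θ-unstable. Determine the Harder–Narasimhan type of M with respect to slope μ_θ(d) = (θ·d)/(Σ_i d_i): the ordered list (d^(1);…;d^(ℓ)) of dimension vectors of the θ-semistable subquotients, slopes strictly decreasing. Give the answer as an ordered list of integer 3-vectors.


Interval decomposition of M: I[1,3], I[2,2]^2, I[2,3].
HN type (ℓ=3): μ^(1)=1/3; μ^(2)=0; μ^(3)=-1/2

((1, 1, 1); (0, 2, 0); (0, 1, 1))


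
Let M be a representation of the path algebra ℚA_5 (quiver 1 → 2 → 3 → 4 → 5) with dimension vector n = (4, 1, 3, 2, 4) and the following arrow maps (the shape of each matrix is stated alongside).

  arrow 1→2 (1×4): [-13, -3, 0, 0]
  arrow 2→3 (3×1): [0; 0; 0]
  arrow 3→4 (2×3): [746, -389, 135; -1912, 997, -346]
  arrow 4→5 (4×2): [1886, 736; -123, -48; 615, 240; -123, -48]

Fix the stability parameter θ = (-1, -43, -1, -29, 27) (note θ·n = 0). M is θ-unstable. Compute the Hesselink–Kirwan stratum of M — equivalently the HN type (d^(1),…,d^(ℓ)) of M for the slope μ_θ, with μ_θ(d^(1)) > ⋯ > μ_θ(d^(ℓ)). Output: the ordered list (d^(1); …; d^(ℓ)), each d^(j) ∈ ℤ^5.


Via rank(M_{q-1}∘⋯∘M_p): M ≅ I[1,1]^3, I[1,2], I[3,3], I[3,4], I[3,5], I[5,5]^3.
μ_θ-semistable layers: μ^(1)=27; μ^(2)=-1; μ^(3)=-15; μ^(4)=-22

((0, 0, 0, 0, 4); (3, 0, 1, 0, 0); (0, 0, 2, 2, 0); (1, 1, 0, 0, 0))


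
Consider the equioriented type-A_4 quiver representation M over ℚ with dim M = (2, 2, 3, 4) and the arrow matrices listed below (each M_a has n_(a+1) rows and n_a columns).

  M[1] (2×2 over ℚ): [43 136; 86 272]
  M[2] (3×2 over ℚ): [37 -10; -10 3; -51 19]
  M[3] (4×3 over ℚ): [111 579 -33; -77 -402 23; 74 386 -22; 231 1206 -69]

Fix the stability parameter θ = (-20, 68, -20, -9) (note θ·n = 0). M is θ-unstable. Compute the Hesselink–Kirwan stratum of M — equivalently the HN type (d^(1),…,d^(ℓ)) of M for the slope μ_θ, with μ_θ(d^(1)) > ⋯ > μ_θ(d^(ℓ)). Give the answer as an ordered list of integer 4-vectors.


Interval decomposition of M: I[1,1], I[1,3], I[2,4], I[3,4], I[4,4]^2.
HN type (ℓ=4): μ^(1)=24; μ^(2)=13; μ^(3)=-9; μ^(4)=-20

((0, 1, 1, 0); (0, 1, 1, 1); (0, 0, 0, 3); (2, 0, 1, 0))


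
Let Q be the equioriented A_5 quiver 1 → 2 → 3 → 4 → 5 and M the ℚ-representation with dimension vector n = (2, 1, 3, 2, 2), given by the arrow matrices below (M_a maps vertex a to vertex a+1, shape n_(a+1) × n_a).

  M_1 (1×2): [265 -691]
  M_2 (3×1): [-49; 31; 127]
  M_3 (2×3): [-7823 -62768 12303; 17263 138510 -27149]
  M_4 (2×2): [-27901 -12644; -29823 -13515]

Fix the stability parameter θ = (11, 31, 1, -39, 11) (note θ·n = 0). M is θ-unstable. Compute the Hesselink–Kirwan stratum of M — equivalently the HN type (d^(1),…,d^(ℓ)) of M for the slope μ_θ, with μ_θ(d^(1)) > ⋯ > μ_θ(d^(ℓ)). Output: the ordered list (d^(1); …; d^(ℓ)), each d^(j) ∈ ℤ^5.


Interval decomposition of M: I[1,1], I[1,3], I[3,5]^2.
HN type (ℓ=3): μ^(1)=16; μ^(2)=11; μ^(3)=-19

((0, 1, 1, 0, 0); (2, 0, 0, 0, 2); (0, 0, 2, 2, 0))


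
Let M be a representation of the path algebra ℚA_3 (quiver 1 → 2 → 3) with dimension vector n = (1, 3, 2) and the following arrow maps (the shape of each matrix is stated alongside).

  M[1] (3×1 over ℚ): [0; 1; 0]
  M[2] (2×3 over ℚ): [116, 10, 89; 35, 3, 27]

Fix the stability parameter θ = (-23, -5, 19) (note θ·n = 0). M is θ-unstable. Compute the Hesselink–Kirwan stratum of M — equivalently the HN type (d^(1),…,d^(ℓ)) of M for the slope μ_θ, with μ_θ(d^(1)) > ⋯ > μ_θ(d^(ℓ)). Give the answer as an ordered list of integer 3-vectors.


Via rank(M_{q-1}∘⋯∘M_p): M ≅ I[1,3], I[2,2], I[2,3].
μ_θ-semistable layers: μ^(1)=19; μ^(2)=-5; μ^(3)=-23

((0, 0, 2); (0, 3, 0); (1, 0, 0))


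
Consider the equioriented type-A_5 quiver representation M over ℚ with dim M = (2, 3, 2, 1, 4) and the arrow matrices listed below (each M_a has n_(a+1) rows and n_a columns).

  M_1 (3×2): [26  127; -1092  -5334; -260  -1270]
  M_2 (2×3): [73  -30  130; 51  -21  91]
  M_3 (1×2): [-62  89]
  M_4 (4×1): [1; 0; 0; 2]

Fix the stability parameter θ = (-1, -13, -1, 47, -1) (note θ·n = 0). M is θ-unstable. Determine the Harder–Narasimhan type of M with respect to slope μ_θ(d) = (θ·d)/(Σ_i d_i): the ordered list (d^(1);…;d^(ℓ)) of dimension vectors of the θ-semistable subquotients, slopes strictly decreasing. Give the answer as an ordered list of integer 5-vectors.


Interval decomposition of M: I[1,1], I[1,5], I[2,2], I[2,3], I[5,5]^3.
HN type (ℓ=4): μ^(1)=23; μ^(2)=-1; μ^(3)=-7; μ^(4)=-13

((0, 0, 0, 1, 1); (1, 0, 2, 0, 3); (1, 1, 0, 0, 0); (0, 2, 0, 0, 0))


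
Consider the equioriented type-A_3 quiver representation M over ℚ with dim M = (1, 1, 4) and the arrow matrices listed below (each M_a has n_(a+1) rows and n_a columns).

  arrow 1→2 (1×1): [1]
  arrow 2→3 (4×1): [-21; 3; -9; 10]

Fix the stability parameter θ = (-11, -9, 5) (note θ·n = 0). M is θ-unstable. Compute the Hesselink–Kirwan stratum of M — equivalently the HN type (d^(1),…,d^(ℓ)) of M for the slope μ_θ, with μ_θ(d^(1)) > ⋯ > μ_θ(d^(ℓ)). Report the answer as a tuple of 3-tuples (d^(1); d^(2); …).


Barcode: M ≅ I[1,3], I[3,3]^3. HN layers by μ_θ (3 steps, strictly decreasing):
  μ^(1)=5; μ^(2)=-9; μ^(3)=-11

((0, 0, 4); (0, 1, 0); (1, 0, 0))


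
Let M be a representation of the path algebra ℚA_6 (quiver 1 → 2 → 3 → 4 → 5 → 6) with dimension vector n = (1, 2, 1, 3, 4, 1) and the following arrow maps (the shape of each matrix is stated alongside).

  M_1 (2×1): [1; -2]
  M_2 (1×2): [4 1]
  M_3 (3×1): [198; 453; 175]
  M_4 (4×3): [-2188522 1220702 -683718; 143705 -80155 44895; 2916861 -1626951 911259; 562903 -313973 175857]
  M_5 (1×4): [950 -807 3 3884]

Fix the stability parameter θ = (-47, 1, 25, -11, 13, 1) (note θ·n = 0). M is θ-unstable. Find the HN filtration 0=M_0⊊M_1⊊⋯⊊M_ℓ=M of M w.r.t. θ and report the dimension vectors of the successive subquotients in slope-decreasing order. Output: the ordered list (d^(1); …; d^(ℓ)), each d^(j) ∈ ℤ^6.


Barcode: M ≅ I[1,4], I[2,2], I[4,4], I[4,5], I[5,5]^2, I[5,6]. HN layers by μ_θ (5 steps, strictly decreasing):
  μ^(1)=13; μ^(2)=7; μ^(3)=1; μ^(4)=-11; μ^(5)=-47

((0, 0, 0, 0, 3, 0); (0, 0, 1, 1, 1, 1); (0, 2, 0, 0, 0, 0); (0, 0, 0, 2, 0, 0); (1, 0, 0, 0, 0, 0))


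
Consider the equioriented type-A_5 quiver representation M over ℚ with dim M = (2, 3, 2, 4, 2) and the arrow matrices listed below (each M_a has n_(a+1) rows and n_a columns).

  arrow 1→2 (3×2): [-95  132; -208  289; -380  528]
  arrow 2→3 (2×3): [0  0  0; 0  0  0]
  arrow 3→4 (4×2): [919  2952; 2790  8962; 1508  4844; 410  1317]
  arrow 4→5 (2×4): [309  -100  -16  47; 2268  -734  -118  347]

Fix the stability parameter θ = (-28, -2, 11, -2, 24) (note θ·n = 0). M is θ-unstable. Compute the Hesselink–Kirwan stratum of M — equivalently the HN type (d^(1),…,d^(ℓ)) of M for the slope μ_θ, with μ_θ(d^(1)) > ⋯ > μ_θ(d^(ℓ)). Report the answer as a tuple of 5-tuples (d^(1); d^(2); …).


Interval decomposition of M: I[1,2]^2, I[2,2], I[3,5]^2, I[4,4]^2.
HN type (ℓ=4): μ^(1)=24; μ^(2)=9/2; μ^(3)=-2; μ^(4)=-28

((0, 0, 0, 0, 2); (0, 0, 2, 2, 0); (0, 3, 0, 2, 0); (2, 0, 0, 0, 0))


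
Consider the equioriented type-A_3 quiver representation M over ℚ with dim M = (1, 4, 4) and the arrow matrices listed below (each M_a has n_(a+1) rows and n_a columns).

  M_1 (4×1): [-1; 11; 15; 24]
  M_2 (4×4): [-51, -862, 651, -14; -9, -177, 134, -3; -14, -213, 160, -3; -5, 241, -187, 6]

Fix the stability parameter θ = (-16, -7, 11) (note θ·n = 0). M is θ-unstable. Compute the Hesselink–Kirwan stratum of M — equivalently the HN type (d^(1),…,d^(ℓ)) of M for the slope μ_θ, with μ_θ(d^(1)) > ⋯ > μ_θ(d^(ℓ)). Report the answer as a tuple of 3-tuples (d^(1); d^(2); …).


Interval decomposition of M: I[1,3], I[2,3]^3.
HN type (ℓ=3): μ^(1)=11; μ^(2)=-7; μ^(3)=-16

((0, 0, 4); (0, 4, 0); (1, 0, 0))


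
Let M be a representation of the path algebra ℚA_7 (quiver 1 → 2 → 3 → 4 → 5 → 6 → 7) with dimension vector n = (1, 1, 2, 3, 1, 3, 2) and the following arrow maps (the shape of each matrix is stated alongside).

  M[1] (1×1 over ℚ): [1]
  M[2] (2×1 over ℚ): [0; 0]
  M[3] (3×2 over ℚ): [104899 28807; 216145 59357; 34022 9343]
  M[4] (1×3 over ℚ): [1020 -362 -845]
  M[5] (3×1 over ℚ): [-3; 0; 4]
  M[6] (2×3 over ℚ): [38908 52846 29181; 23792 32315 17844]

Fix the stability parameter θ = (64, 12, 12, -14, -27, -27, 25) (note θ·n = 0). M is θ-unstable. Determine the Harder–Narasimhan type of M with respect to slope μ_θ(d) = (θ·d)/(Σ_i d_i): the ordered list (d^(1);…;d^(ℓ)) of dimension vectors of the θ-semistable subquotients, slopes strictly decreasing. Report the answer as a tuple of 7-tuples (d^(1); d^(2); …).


Interval decomposition of M: I[1,2], I[3,4], I[3,6], I[4,4], I[6,7]^2.
HN type (ℓ=5): μ^(1)=38; μ^(2)=25; μ^(3)=-1; μ^(4)=-14; μ^(5)=-27

((1, 1, 0, 0, 0, 0, 0); (0, 0, 0, 0, 0, 0, 2); (0, 0, 1, 1, 0, 0, 0); (0, 0, 1, 2, 1, 1, 0); (0, 0, 0, 0, 0, 2, 0))


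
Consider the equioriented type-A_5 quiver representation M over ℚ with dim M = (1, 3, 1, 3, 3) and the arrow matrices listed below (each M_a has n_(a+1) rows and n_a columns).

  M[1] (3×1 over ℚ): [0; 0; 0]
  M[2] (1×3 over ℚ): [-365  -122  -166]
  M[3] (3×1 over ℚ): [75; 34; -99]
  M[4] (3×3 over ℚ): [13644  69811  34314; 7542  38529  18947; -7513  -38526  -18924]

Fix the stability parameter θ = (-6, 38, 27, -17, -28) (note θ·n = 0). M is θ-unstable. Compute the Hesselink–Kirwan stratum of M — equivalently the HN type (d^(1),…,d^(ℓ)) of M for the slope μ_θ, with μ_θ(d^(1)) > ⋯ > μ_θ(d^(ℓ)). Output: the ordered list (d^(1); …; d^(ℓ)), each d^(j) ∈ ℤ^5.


Barcode: M ≅ I[1,1], I[2,2]^2, I[2,5], I[4,5]^2. HN layers by μ_θ (4 steps, strictly decreasing):
  μ^(1)=38; μ^(2)=5; μ^(3)=-6; μ^(4)=-45/2

((0, 2, 0, 0, 0); (0, 1, 1, 1, 1); (1, 0, 0, 0, 0); (0, 0, 0, 2, 2))


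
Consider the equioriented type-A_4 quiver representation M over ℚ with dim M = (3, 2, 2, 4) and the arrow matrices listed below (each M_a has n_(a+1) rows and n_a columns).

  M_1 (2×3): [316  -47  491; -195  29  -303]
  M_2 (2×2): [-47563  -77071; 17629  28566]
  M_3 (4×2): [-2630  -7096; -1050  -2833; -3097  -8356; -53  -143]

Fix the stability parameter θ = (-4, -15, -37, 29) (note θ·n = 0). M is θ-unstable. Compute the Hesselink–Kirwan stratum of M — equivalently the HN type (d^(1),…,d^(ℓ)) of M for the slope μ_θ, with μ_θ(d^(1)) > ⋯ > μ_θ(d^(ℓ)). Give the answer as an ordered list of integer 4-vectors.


Barcode: M ≅ I[1,1], I[1,4]^2, I[4,4]^2. HN layers by μ_θ (3 steps, strictly decreasing):
  μ^(1)=29; μ^(2)=-4; μ^(3)=-56/3

((0, 0, 0, 4); (1, 0, 0, 0); (2, 2, 2, 0))


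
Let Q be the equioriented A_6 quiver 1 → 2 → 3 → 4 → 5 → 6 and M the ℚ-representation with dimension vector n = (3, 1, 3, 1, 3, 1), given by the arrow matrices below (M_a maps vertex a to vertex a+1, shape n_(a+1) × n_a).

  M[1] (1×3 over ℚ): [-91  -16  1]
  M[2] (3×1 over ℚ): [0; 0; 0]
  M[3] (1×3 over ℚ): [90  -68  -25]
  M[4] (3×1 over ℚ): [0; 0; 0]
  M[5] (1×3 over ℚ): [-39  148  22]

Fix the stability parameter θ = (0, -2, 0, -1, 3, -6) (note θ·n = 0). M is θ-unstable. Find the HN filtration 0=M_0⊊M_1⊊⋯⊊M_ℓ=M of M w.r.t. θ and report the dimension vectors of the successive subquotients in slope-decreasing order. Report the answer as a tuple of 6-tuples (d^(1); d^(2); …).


Via rank(M_{q-1}∘⋯∘M_p): M ≅ I[1,1]^2, I[1,2], I[3,3]^2, I[3,4], I[5,5]^2, I[5,6].
μ_θ-semistable layers: μ^(1)=3; μ^(2)=0; μ^(3)=-1/2; μ^(4)=-1; μ^(5)=-3/2

((0, 0, 0, 0, 2, 0); (2, 0, 2, 0, 0, 0); (0, 0, 1, 1, 0, 0); (1, 1, 0, 0, 0, 0); (0, 0, 0, 0, 1, 1))


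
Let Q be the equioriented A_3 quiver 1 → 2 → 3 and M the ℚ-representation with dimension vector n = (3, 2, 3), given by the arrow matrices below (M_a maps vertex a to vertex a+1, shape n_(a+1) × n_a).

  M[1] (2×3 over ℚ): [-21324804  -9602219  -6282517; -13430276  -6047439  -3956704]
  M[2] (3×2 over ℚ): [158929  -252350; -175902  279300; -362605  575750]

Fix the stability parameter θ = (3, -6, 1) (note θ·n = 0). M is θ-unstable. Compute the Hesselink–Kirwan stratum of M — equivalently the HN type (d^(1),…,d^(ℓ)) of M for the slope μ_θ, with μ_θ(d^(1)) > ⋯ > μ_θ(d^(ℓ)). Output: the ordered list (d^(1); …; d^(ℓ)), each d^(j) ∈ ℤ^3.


Interval decomposition of M: I[1,1], I[1,2], I[1,3], I[3,3]^2.
HN type (ℓ=3): μ^(1)=3; μ^(2)=1; μ^(3)=-3/2

((1, 0, 0); (0, 0, 3); (2, 2, 0))


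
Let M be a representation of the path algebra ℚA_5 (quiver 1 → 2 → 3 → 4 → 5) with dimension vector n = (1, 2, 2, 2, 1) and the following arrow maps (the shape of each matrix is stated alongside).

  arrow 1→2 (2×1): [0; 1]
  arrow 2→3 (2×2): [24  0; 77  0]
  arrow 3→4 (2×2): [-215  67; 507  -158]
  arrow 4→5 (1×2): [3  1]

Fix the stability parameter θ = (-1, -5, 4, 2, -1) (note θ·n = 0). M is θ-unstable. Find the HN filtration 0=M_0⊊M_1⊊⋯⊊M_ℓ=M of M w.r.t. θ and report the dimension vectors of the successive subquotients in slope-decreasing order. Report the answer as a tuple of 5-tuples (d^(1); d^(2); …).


Barcode: M ≅ I[1,2], I[2,5], I[3,4]. HN layers by μ_θ (4 steps, strictly decreasing):
  μ^(1)=3; μ^(2)=5/3; μ^(3)=-3; μ^(4)=-5

((0, 0, 1, 1, 0); (0, 0, 1, 1, 1); (1, 1, 0, 0, 0); (0, 1, 0, 0, 0))


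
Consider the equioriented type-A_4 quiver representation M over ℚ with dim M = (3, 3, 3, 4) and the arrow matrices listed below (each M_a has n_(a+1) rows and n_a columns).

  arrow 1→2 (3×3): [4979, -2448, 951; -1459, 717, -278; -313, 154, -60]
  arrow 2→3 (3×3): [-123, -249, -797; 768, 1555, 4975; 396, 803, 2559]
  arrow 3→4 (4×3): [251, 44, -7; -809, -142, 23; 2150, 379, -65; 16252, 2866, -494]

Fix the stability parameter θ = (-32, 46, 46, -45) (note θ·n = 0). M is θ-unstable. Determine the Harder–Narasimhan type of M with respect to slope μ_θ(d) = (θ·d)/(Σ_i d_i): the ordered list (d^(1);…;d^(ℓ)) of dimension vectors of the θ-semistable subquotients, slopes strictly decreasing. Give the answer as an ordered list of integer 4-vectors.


Interval decomposition of M: I[1,2], I[1,3], I[1,4], I[3,4], I[4,4]^2.
HN type (ℓ=5): μ^(1)=46; μ^(2)=47/3; μ^(3)=1/2; μ^(4)=-32; μ^(5)=-45

((0, 2, 1, 0); (0, 1, 1, 1); (0, 0, 1, 1); (3, 0, 0, 0); (0, 0, 0, 2))


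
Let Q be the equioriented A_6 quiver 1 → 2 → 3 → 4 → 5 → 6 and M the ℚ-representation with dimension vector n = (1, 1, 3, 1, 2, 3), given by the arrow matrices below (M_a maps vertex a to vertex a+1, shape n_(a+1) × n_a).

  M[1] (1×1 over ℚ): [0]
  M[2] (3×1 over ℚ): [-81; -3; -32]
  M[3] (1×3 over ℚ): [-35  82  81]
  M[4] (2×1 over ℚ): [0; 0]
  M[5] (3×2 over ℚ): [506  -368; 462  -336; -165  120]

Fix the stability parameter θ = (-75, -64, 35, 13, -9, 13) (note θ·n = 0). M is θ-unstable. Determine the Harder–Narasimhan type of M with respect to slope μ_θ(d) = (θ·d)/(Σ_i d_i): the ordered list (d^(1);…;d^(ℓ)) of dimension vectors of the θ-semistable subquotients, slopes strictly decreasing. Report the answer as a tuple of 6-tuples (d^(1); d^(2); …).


Via rank(M_{q-1}∘⋯∘M_p): M ≅ I[1,1], I[2,4], I[3,3]^2, I[5,5], I[5,6], I[6,6]^2.
μ_θ-semistable layers: μ^(1)=35; μ^(2)=24; μ^(3)=13; μ^(4)=-9; μ^(5)=-64; μ^(6)=-75

((0, 0, 2, 0, 0, 0); (0, 0, 1, 1, 0, 0); (0, 0, 0, 0, 0, 3); (0, 0, 0, 0, 2, 0); (0, 1, 0, 0, 0, 0); (1, 0, 0, 0, 0, 0))
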